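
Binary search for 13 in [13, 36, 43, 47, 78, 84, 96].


Step 1: lo=0, hi=6, mid=3, val=47
Step 2: lo=0, hi=2, mid=1, val=36
Step 3: lo=0, hi=0, mid=0, val=13

Found at index 0


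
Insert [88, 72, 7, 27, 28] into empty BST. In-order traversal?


Insert 88: root
Insert 72: L from 88
Insert 7: L from 88 -> L from 72
Insert 27: L from 88 -> L from 72 -> R from 7
Insert 28: L from 88 -> L from 72 -> R from 7 -> R from 27

In-order: [7, 27, 28, 72, 88]


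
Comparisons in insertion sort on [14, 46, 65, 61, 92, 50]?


Algorithm: insertion sort
Input: [14, 46, 65, 61, 92, 50]
Sorted: [14, 46, 50, 61, 65, 92]

9


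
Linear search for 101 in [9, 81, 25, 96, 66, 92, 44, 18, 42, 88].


i=0: 9!=101
i=1: 81!=101
i=2: 25!=101
i=3: 96!=101
i=4: 66!=101
i=5: 92!=101
i=6: 44!=101
i=7: 18!=101
i=8: 42!=101
i=9: 88!=101

Not found, 10 comps


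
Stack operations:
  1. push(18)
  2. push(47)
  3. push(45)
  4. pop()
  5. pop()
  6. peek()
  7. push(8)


push(18) -> [18]
push(47) -> [18, 47]
push(45) -> [18, 47, 45]
pop()->45, [18, 47]
pop()->47, [18]
peek()->18
push(8) -> [18, 8]

Final stack: [18, 8]


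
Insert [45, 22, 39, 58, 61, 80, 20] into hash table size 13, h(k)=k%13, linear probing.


Insert 45: h=6 -> slot 6
Insert 22: h=9 -> slot 9
Insert 39: h=0 -> slot 0
Insert 58: h=6, 1 probes -> slot 7
Insert 61: h=9, 1 probes -> slot 10
Insert 80: h=2 -> slot 2
Insert 20: h=7, 1 probes -> slot 8

Table: [39, None, 80, None, None, None, 45, 58, 20, 22, 61, None, None]


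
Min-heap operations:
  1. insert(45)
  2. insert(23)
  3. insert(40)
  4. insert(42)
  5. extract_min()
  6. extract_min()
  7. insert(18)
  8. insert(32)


insert(45) -> [45]
insert(23) -> [23, 45]
insert(40) -> [23, 45, 40]
insert(42) -> [23, 42, 40, 45]
extract_min()->23, [40, 42, 45]
extract_min()->40, [42, 45]
insert(18) -> [18, 45, 42]
insert(32) -> [18, 32, 42, 45]

Final heap: [18, 32, 42, 45]


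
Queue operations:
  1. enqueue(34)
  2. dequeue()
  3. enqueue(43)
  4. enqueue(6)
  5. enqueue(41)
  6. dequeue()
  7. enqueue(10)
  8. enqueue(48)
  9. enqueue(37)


enqueue(34) -> [34]
dequeue()->34, []
enqueue(43) -> [43]
enqueue(6) -> [43, 6]
enqueue(41) -> [43, 6, 41]
dequeue()->43, [6, 41]
enqueue(10) -> [6, 41, 10]
enqueue(48) -> [6, 41, 10, 48]
enqueue(37) -> [6, 41, 10, 48, 37]

Final queue: [6, 41, 10, 48, 37]


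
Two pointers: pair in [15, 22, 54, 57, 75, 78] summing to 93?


lo=0(15)+hi=5(78)=93

Yes: 15+78=93


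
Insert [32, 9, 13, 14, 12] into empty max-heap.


Insert 32: [32]
Insert 9: [32, 9]
Insert 13: [32, 9, 13]
Insert 14: [32, 14, 13, 9]
Insert 12: [32, 14, 13, 9, 12]

Final heap: [32, 14, 13, 9, 12]


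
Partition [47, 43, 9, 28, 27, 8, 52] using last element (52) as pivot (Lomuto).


Pivot: 52
  47 <= 52: advance i (no swap)
  43 <= 52: advance i (no swap)
  9 <= 52: advance i (no swap)
  28 <= 52: advance i (no swap)
  27 <= 52: advance i (no swap)
  8 <= 52: advance i (no swap)
Place pivot at 6: [47, 43, 9, 28, 27, 8, 52]

Partitioned: [47, 43, 9, 28, 27, 8, 52]


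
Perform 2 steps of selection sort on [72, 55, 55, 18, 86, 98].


Initial: [72, 55, 55, 18, 86, 98]
Step 1: min=18 at 3
  Swap: [18, 55, 55, 72, 86, 98]
Step 2: min=55 at 1
  Swap: [18, 55, 55, 72, 86, 98]

After 2 steps: [18, 55, 55, 72, 86, 98]


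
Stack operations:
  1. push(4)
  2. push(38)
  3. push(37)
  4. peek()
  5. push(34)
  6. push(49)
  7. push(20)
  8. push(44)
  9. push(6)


push(4) -> [4]
push(38) -> [4, 38]
push(37) -> [4, 38, 37]
peek()->37
push(34) -> [4, 38, 37, 34]
push(49) -> [4, 38, 37, 34, 49]
push(20) -> [4, 38, 37, 34, 49, 20]
push(44) -> [4, 38, 37, 34, 49, 20, 44]
push(6) -> [4, 38, 37, 34, 49, 20, 44, 6]

Final stack: [4, 38, 37, 34, 49, 20, 44, 6]


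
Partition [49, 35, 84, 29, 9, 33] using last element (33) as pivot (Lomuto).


Pivot: 33
  29 <= 33: swap -> [29, 35, 84, 49, 9, 33]
  9 <= 33: swap -> [29, 9, 84, 49, 35, 33]
Place pivot at 2: [29, 9, 33, 49, 35, 84]

Partitioned: [29, 9, 33, 49, 35, 84]


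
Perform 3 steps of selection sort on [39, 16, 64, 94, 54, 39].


Initial: [39, 16, 64, 94, 54, 39]
Step 1: min=16 at 1
  Swap: [16, 39, 64, 94, 54, 39]
Step 2: min=39 at 1
  Swap: [16, 39, 64, 94, 54, 39]
Step 3: min=39 at 5
  Swap: [16, 39, 39, 94, 54, 64]

After 3 steps: [16, 39, 39, 94, 54, 64]


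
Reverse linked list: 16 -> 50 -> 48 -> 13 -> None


Step 1: curr=16, set curr.next=prev(None) | reversed so far: 16
Step 2: curr=50, set curr.next=prev(16) | reversed so far: 50 -> 16
Step 3: curr=48, set curr.next=prev(50) | reversed so far: 48 -> 50 -> 16
Step 4: curr=13, set curr.next=prev(48) | reversed so far: 13 -> 48 -> 50 -> 16

13 -> 48 -> 50 -> 16 -> None


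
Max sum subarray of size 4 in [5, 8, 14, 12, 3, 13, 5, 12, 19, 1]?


[0:4]: 39
[1:5]: 37
[2:6]: 42
[3:7]: 33
[4:8]: 33
[5:9]: 49
[6:10]: 37

Max: 49 at [5:9]


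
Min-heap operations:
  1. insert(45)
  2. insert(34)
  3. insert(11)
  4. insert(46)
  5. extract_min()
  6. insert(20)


insert(45) -> [45]
insert(34) -> [34, 45]
insert(11) -> [11, 45, 34]
insert(46) -> [11, 45, 34, 46]
extract_min()->11, [34, 45, 46]
insert(20) -> [20, 34, 46, 45]

Final heap: [20, 34, 46, 45]


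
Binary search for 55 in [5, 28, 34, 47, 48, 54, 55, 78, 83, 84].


Step 1: lo=0, hi=9, mid=4, val=48
Step 2: lo=5, hi=9, mid=7, val=78
Step 3: lo=5, hi=6, mid=5, val=54
Step 4: lo=6, hi=6, mid=6, val=55

Found at index 6


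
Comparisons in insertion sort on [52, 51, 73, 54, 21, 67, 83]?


Algorithm: insertion sort
Input: [52, 51, 73, 54, 21, 67, 83]
Sorted: [21, 51, 52, 54, 67, 73, 83]

11


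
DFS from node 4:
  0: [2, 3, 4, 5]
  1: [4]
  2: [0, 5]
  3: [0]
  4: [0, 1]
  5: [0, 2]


Visit 4, push [1, 0]
Visit 0, push [5, 3, 2]
Visit 2, push [5]
Visit 5, push []
Visit 3, push []
Visit 1, push []

DFS order: [4, 0, 2, 5, 3, 1]


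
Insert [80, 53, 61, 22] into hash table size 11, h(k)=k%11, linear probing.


Insert 80: h=3 -> slot 3
Insert 53: h=9 -> slot 9
Insert 61: h=6 -> slot 6
Insert 22: h=0 -> slot 0

Table: [22, None, None, 80, None, None, 61, None, None, 53, None]


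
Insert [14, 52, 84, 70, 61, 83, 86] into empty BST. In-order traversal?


Insert 14: root
Insert 52: R from 14
Insert 84: R from 14 -> R from 52
Insert 70: R from 14 -> R from 52 -> L from 84
Insert 61: R from 14 -> R from 52 -> L from 84 -> L from 70
Insert 83: R from 14 -> R from 52 -> L from 84 -> R from 70
Insert 86: R from 14 -> R from 52 -> R from 84

In-order: [14, 52, 61, 70, 83, 84, 86]


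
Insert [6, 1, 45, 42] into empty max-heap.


Insert 6: [6]
Insert 1: [6, 1]
Insert 45: [45, 1, 6]
Insert 42: [45, 42, 6, 1]

Final heap: [45, 42, 6, 1]


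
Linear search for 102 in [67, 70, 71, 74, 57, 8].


i=0: 67!=102
i=1: 70!=102
i=2: 71!=102
i=3: 74!=102
i=4: 57!=102
i=5: 8!=102

Not found, 6 comps


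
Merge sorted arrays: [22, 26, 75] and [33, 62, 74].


Take 22 from A
Take 26 from A
Take 33 from B
Take 62 from B
Take 74 from B

Merged: [22, 26, 33, 62, 74, 75]


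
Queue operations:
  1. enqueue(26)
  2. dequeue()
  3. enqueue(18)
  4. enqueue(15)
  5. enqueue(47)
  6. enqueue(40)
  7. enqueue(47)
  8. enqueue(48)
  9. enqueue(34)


enqueue(26) -> [26]
dequeue()->26, []
enqueue(18) -> [18]
enqueue(15) -> [18, 15]
enqueue(47) -> [18, 15, 47]
enqueue(40) -> [18, 15, 47, 40]
enqueue(47) -> [18, 15, 47, 40, 47]
enqueue(48) -> [18, 15, 47, 40, 47, 48]
enqueue(34) -> [18, 15, 47, 40, 47, 48, 34]

Final queue: [18, 15, 47, 40, 47, 48, 34]


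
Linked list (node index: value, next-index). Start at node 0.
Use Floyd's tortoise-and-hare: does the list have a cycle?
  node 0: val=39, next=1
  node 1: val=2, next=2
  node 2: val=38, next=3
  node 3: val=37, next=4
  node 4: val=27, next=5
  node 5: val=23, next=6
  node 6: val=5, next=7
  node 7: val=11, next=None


Floyd's tortoise (slow, +1) and hare (fast, +2):
  init: slow=0, fast=0
  step 1: slow=1, fast=2
  step 2: slow=2, fast=4
  step 3: slow=3, fast=6
  step 4: fast 6->7->None, no cycle

Cycle: no


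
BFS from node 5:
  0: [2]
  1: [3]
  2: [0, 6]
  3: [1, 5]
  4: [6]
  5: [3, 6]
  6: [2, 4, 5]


Visit 5, enqueue [3, 6]
Visit 3, enqueue [1]
Visit 6, enqueue [2, 4]
Visit 1, enqueue []
Visit 2, enqueue [0]
Visit 4, enqueue []
Visit 0, enqueue []

BFS order: [5, 3, 6, 1, 2, 4, 0]


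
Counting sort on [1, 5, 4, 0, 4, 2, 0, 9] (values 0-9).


Input: [1, 5, 4, 0, 4, 2, 0, 9]
Counts: [2, 1, 1, 0, 2, 1, 0, 0, 0, 1]

Sorted: [0, 0, 1, 2, 4, 4, 5, 9]


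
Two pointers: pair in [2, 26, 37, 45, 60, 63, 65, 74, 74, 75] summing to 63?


lo=0(2)+hi=9(75)=77
lo=0(2)+hi=8(74)=76
lo=0(2)+hi=7(74)=76
lo=0(2)+hi=6(65)=67
lo=0(2)+hi=5(63)=65
lo=0(2)+hi=4(60)=62
lo=1(26)+hi=4(60)=86
lo=1(26)+hi=3(45)=71
lo=1(26)+hi=2(37)=63

Yes: 26+37=63


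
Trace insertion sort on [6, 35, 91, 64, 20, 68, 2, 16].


Initial: [6, 35, 91, 64, 20, 68, 2, 16]
Insert 35: [6, 35, 91, 64, 20, 68, 2, 16]
Insert 91: [6, 35, 91, 64, 20, 68, 2, 16]
Insert 64: [6, 35, 64, 91, 20, 68, 2, 16]
Insert 20: [6, 20, 35, 64, 91, 68, 2, 16]
Insert 68: [6, 20, 35, 64, 68, 91, 2, 16]
Insert 2: [2, 6, 20, 35, 64, 68, 91, 16]
Insert 16: [2, 6, 16, 20, 35, 64, 68, 91]

Sorted: [2, 6, 16, 20, 35, 64, 68, 91]


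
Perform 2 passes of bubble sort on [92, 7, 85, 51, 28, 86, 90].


Initial: [92, 7, 85, 51, 28, 86, 90]
Pass 1: [7, 85, 51, 28, 86, 90, 92] (6 swaps)
Pass 2: [7, 51, 28, 85, 86, 90, 92] (2 swaps)

After 2 passes: [7, 51, 28, 85, 86, 90, 92]


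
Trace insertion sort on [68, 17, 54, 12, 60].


Initial: [68, 17, 54, 12, 60]
Insert 17: [17, 68, 54, 12, 60]
Insert 54: [17, 54, 68, 12, 60]
Insert 12: [12, 17, 54, 68, 60]
Insert 60: [12, 17, 54, 60, 68]

Sorted: [12, 17, 54, 60, 68]


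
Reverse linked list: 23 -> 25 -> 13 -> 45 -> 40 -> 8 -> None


Step 1: curr=23, set curr.next=prev(None) | reversed so far: 23
Step 2: curr=25, set curr.next=prev(23) | reversed so far: 25 -> 23
Step 3: curr=13, set curr.next=prev(25) | reversed so far: 13 -> 25 -> 23
Step 4: curr=45, set curr.next=prev(13) | reversed so far: 45 -> 13 -> 25 -> 23
Step 5: curr=40, set curr.next=prev(45) | reversed so far: 40 -> 45 -> 13 -> 25 -> 23
Step 6: curr=8, set curr.next=prev(40) | reversed so far: 8 -> 40 -> 45 -> 13 -> 25 -> 23

8 -> 40 -> 45 -> 13 -> 25 -> 23 -> None


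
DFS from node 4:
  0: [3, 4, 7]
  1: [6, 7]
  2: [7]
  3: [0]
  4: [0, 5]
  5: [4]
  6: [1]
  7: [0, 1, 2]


Visit 4, push [5, 0]
Visit 0, push [7, 3]
Visit 3, push []
Visit 7, push [2, 1]
Visit 1, push [6]
Visit 6, push []
Visit 2, push []
Visit 5, push []

DFS order: [4, 0, 3, 7, 1, 6, 2, 5]


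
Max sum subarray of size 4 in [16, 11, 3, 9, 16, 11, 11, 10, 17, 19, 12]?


[0:4]: 39
[1:5]: 39
[2:6]: 39
[3:7]: 47
[4:8]: 48
[5:9]: 49
[6:10]: 57
[7:11]: 58

Max: 58 at [7:11]


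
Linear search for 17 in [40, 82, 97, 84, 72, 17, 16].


i=0: 40!=17
i=1: 82!=17
i=2: 97!=17
i=3: 84!=17
i=4: 72!=17
i=5: 17==17 found!

Found at 5, 6 comps


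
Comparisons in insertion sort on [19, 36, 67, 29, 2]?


Algorithm: insertion sort
Input: [19, 36, 67, 29, 2]
Sorted: [2, 19, 29, 36, 67]

9


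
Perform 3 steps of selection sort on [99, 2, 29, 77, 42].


Initial: [99, 2, 29, 77, 42]
Step 1: min=2 at 1
  Swap: [2, 99, 29, 77, 42]
Step 2: min=29 at 2
  Swap: [2, 29, 99, 77, 42]
Step 3: min=42 at 4
  Swap: [2, 29, 42, 77, 99]

After 3 steps: [2, 29, 42, 77, 99]


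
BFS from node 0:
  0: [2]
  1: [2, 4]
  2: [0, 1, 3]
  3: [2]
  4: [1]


Visit 0, enqueue [2]
Visit 2, enqueue [1, 3]
Visit 1, enqueue [4]
Visit 3, enqueue []
Visit 4, enqueue []

BFS order: [0, 2, 1, 3, 4]


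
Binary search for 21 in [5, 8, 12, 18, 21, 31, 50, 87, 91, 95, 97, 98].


Step 1: lo=0, hi=11, mid=5, val=31
Step 2: lo=0, hi=4, mid=2, val=12
Step 3: lo=3, hi=4, mid=3, val=18
Step 4: lo=4, hi=4, mid=4, val=21

Found at index 4


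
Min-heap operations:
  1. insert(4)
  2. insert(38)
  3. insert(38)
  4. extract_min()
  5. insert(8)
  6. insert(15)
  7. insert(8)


insert(4) -> [4]
insert(38) -> [4, 38]
insert(38) -> [4, 38, 38]
extract_min()->4, [38, 38]
insert(8) -> [8, 38, 38]
insert(15) -> [8, 15, 38, 38]
insert(8) -> [8, 8, 38, 38, 15]

Final heap: [8, 8, 38, 38, 15]


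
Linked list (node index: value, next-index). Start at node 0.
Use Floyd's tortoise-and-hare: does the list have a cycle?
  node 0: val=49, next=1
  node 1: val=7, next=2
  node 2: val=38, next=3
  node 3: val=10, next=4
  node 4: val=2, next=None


Floyd's tortoise (slow, +1) and hare (fast, +2):
  init: slow=0, fast=0
  step 1: slow=1, fast=2
  step 2: slow=2, fast=4
  step 3: fast -> None, no cycle

Cycle: no


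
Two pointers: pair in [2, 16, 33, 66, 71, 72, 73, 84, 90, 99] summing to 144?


lo=0(2)+hi=9(99)=101
lo=1(16)+hi=9(99)=115
lo=2(33)+hi=9(99)=132
lo=3(66)+hi=9(99)=165
lo=3(66)+hi=8(90)=156
lo=3(66)+hi=7(84)=150
lo=3(66)+hi=6(73)=139
lo=4(71)+hi=6(73)=144

Yes: 71+73=144


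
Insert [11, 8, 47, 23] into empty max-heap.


Insert 11: [11]
Insert 8: [11, 8]
Insert 47: [47, 8, 11]
Insert 23: [47, 23, 11, 8]

Final heap: [47, 23, 11, 8]


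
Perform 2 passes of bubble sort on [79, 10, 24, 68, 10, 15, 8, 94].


Initial: [79, 10, 24, 68, 10, 15, 8, 94]
Pass 1: [10, 24, 68, 10, 15, 8, 79, 94] (6 swaps)
Pass 2: [10, 24, 10, 15, 8, 68, 79, 94] (3 swaps)

After 2 passes: [10, 24, 10, 15, 8, 68, 79, 94]


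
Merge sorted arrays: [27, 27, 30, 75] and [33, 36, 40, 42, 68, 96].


Take 27 from A
Take 27 from A
Take 30 from A
Take 33 from B
Take 36 from B
Take 40 from B
Take 42 from B
Take 68 from B
Take 75 from A

Merged: [27, 27, 30, 33, 36, 40, 42, 68, 75, 96]


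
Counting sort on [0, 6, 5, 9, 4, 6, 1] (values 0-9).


Input: [0, 6, 5, 9, 4, 6, 1]
Counts: [1, 1, 0, 0, 1, 1, 2, 0, 0, 1]

Sorted: [0, 1, 4, 5, 6, 6, 9]


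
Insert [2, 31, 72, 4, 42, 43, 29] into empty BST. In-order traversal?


Insert 2: root
Insert 31: R from 2
Insert 72: R from 2 -> R from 31
Insert 4: R from 2 -> L from 31
Insert 42: R from 2 -> R from 31 -> L from 72
Insert 43: R from 2 -> R from 31 -> L from 72 -> R from 42
Insert 29: R from 2 -> L from 31 -> R from 4

In-order: [2, 4, 29, 31, 42, 43, 72]


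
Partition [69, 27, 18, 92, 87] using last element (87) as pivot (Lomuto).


Pivot: 87
  69 <= 87: advance i (no swap)
  27 <= 87: advance i (no swap)
  18 <= 87: advance i (no swap)
Place pivot at 3: [69, 27, 18, 87, 92]

Partitioned: [69, 27, 18, 87, 92]


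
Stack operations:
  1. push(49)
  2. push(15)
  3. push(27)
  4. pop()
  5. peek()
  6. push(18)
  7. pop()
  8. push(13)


push(49) -> [49]
push(15) -> [49, 15]
push(27) -> [49, 15, 27]
pop()->27, [49, 15]
peek()->15
push(18) -> [49, 15, 18]
pop()->18, [49, 15]
push(13) -> [49, 15, 13]

Final stack: [49, 15, 13]


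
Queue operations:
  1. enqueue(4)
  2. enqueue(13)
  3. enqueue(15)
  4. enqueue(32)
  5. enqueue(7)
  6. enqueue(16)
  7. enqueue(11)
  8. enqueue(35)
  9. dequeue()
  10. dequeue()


enqueue(4) -> [4]
enqueue(13) -> [4, 13]
enqueue(15) -> [4, 13, 15]
enqueue(32) -> [4, 13, 15, 32]
enqueue(7) -> [4, 13, 15, 32, 7]
enqueue(16) -> [4, 13, 15, 32, 7, 16]
enqueue(11) -> [4, 13, 15, 32, 7, 16, 11]
enqueue(35) -> [4, 13, 15, 32, 7, 16, 11, 35]
dequeue()->4, [13, 15, 32, 7, 16, 11, 35]
dequeue()->13, [15, 32, 7, 16, 11, 35]

Final queue: [15, 32, 7, 16, 11, 35]


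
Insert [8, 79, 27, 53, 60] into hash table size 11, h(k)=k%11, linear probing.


Insert 8: h=8 -> slot 8
Insert 79: h=2 -> slot 2
Insert 27: h=5 -> slot 5
Insert 53: h=9 -> slot 9
Insert 60: h=5, 1 probes -> slot 6

Table: [None, None, 79, None, None, 27, 60, None, 8, 53, None]


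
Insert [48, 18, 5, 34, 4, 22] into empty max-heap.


Insert 48: [48]
Insert 18: [48, 18]
Insert 5: [48, 18, 5]
Insert 34: [48, 34, 5, 18]
Insert 4: [48, 34, 5, 18, 4]
Insert 22: [48, 34, 22, 18, 4, 5]

Final heap: [48, 34, 22, 18, 4, 5]


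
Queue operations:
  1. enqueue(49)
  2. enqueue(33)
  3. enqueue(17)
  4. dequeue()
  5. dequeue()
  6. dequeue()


enqueue(49) -> [49]
enqueue(33) -> [49, 33]
enqueue(17) -> [49, 33, 17]
dequeue()->49, [33, 17]
dequeue()->33, [17]
dequeue()->17, []

Final queue: []


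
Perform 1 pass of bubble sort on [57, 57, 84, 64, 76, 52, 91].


Initial: [57, 57, 84, 64, 76, 52, 91]
Pass 1: [57, 57, 64, 76, 52, 84, 91] (3 swaps)

After 1 pass: [57, 57, 64, 76, 52, 84, 91]


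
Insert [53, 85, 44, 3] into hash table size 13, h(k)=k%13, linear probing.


Insert 53: h=1 -> slot 1
Insert 85: h=7 -> slot 7
Insert 44: h=5 -> slot 5
Insert 3: h=3 -> slot 3

Table: [None, 53, None, 3, None, 44, None, 85, None, None, None, None, None]


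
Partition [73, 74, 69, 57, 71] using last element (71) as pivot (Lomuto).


Pivot: 71
  69 <= 71: swap -> [69, 74, 73, 57, 71]
  57 <= 71: swap -> [69, 57, 73, 74, 71]
Place pivot at 2: [69, 57, 71, 74, 73]

Partitioned: [69, 57, 71, 74, 73]


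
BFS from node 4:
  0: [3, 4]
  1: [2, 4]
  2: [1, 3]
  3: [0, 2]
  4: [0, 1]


Visit 4, enqueue [0, 1]
Visit 0, enqueue [3]
Visit 1, enqueue [2]
Visit 3, enqueue []
Visit 2, enqueue []

BFS order: [4, 0, 1, 3, 2]


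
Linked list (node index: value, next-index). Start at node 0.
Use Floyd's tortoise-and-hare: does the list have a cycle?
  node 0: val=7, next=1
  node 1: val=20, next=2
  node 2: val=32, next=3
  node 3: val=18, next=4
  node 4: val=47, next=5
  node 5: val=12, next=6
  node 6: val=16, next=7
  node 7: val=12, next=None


Floyd's tortoise (slow, +1) and hare (fast, +2):
  init: slow=0, fast=0
  step 1: slow=1, fast=2
  step 2: slow=2, fast=4
  step 3: slow=3, fast=6
  step 4: fast 6->7->None, no cycle

Cycle: no


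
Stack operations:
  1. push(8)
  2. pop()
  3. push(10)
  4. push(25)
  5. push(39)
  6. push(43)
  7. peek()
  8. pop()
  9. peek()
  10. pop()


push(8) -> [8]
pop()->8, []
push(10) -> [10]
push(25) -> [10, 25]
push(39) -> [10, 25, 39]
push(43) -> [10, 25, 39, 43]
peek()->43
pop()->43, [10, 25, 39]
peek()->39
pop()->39, [10, 25]

Final stack: [10, 25]


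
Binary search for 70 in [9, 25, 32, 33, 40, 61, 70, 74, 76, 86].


Step 1: lo=0, hi=9, mid=4, val=40
Step 2: lo=5, hi=9, mid=7, val=74
Step 3: lo=5, hi=6, mid=5, val=61
Step 4: lo=6, hi=6, mid=6, val=70

Found at index 6


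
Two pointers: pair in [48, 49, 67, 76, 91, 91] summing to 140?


lo=0(48)+hi=5(91)=139
lo=1(49)+hi=5(91)=140

Yes: 49+91=140


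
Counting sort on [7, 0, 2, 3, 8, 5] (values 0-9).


Input: [7, 0, 2, 3, 8, 5]
Counts: [1, 0, 1, 1, 0, 1, 0, 1, 1, 0]

Sorted: [0, 2, 3, 5, 7, 8]


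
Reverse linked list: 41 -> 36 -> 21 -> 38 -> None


Step 1: curr=41, set curr.next=prev(None) | reversed so far: 41
Step 2: curr=36, set curr.next=prev(41) | reversed so far: 36 -> 41
Step 3: curr=21, set curr.next=prev(36) | reversed so far: 21 -> 36 -> 41
Step 4: curr=38, set curr.next=prev(21) | reversed so far: 38 -> 21 -> 36 -> 41

38 -> 21 -> 36 -> 41 -> None


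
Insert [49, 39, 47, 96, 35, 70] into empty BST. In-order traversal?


Insert 49: root
Insert 39: L from 49
Insert 47: L from 49 -> R from 39
Insert 96: R from 49
Insert 35: L from 49 -> L from 39
Insert 70: R from 49 -> L from 96

In-order: [35, 39, 47, 49, 70, 96]


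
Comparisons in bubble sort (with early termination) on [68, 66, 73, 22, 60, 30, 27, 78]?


Algorithm: bubble sort (with early termination)
Input: [68, 66, 73, 22, 60, 30, 27, 78]
Sorted: [22, 27, 30, 60, 66, 68, 73, 78]

27


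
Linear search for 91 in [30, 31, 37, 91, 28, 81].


i=0: 30!=91
i=1: 31!=91
i=2: 37!=91
i=3: 91==91 found!

Found at 3, 4 comps


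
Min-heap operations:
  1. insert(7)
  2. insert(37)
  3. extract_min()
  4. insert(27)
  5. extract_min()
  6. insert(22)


insert(7) -> [7]
insert(37) -> [7, 37]
extract_min()->7, [37]
insert(27) -> [27, 37]
extract_min()->27, [37]
insert(22) -> [22, 37]

Final heap: [22, 37]


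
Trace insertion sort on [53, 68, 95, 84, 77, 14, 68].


Initial: [53, 68, 95, 84, 77, 14, 68]
Insert 68: [53, 68, 95, 84, 77, 14, 68]
Insert 95: [53, 68, 95, 84, 77, 14, 68]
Insert 84: [53, 68, 84, 95, 77, 14, 68]
Insert 77: [53, 68, 77, 84, 95, 14, 68]
Insert 14: [14, 53, 68, 77, 84, 95, 68]
Insert 68: [14, 53, 68, 68, 77, 84, 95]

Sorted: [14, 53, 68, 68, 77, 84, 95]


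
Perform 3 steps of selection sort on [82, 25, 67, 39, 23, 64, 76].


Initial: [82, 25, 67, 39, 23, 64, 76]
Step 1: min=23 at 4
  Swap: [23, 25, 67, 39, 82, 64, 76]
Step 2: min=25 at 1
  Swap: [23, 25, 67, 39, 82, 64, 76]
Step 3: min=39 at 3
  Swap: [23, 25, 39, 67, 82, 64, 76]

After 3 steps: [23, 25, 39, 67, 82, 64, 76]


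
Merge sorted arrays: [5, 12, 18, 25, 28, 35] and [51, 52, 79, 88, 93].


Take 5 from A
Take 12 from A
Take 18 from A
Take 25 from A
Take 28 from A
Take 35 from A

Merged: [5, 12, 18, 25, 28, 35, 51, 52, 79, 88, 93]


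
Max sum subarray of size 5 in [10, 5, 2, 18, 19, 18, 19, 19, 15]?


[0:5]: 54
[1:6]: 62
[2:7]: 76
[3:8]: 93
[4:9]: 90

Max: 93 at [3:8]


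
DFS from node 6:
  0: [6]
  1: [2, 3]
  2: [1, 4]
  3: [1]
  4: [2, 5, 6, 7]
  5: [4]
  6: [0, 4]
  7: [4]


Visit 6, push [4, 0]
Visit 0, push []
Visit 4, push [7, 5, 2]
Visit 2, push [1]
Visit 1, push [3]
Visit 3, push []
Visit 5, push []
Visit 7, push []

DFS order: [6, 0, 4, 2, 1, 3, 5, 7]


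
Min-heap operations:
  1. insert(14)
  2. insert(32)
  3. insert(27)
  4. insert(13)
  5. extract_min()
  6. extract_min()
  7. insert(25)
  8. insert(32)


insert(14) -> [14]
insert(32) -> [14, 32]
insert(27) -> [14, 32, 27]
insert(13) -> [13, 14, 27, 32]
extract_min()->13, [14, 32, 27]
extract_min()->14, [27, 32]
insert(25) -> [25, 32, 27]
insert(32) -> [25, 32, 27, 32]

Final heap: [25, 32, 27, 32]


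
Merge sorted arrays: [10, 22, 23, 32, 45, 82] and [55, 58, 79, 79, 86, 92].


Take 10 from A
Take 22 from A
Take 23 from A
Take 32 from A
Take 45 from A
Take 55 from B
Take 58 from B
Take 79 from B
Take 79 from B
Take 82 from A

Merged: [10, 22, 23, 32, 45, 55, 58, 79, 79, 82, 86, 92]


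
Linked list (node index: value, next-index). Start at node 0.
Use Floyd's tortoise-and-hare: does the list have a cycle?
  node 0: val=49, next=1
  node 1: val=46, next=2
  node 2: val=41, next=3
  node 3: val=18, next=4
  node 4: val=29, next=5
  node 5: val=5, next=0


Floyd's tortoise (slow, +1) and hare (fast, +2):
  init: slow=0, fast=0
  step 1: slow=1, fast=2
  step 2: slow=2, fast=4
  step 3: slow=3, fast=0
  step 4: slow=4, fast=2
  step 5: slow=5, fast=4
  step 6: slow=0, fast=0
  slow == fast at node 0: cycle detected

Cycle: yes


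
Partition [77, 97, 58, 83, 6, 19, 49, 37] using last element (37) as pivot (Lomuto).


Pivot: 37
  6 <= 37: swap -> [6, 97, 58, 83, 77, 19, 49, 37]
  19 <= 37: swap -> [6, 19, 58, 83, 77, 97, 49, 37]
Place pivot at 2: [6, 19, 37, 83, 77, 97, 49, 58]

Partitioned: [6, 19, 37, 83, 77, 97, 49, 58]


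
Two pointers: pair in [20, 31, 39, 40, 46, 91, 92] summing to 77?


lo=0(20)+hi=6(92)=112
lo=0(20)+hi=5(91)=111
lo=0(20)+hi=4(46)=66
lo=1(31)+hi=4(46)=77

Yes: 31+46=77


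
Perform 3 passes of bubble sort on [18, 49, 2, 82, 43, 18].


Initial: [18, 49, 2, 82, 43, 18]
Pass 1: [18, 2, 49, 43, 18, 82] (3 swaps)
Pass 2: [2, 18, 43, 18, 49, 82] (3 swaps)
Pass 3: [2, 18, 18, 43, 49, 82] (1 swaps)

After 3 passes: [2, 18, 18, 43, 49, 82]


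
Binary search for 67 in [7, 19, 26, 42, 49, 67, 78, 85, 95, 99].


Step 1: lo=0, hi=9, mid=4, val=49
Step 2: lo=5, hi=9, mid=7, val=85
Step 3: lo=5, hi=6, mid=5, val=67

Found at index 5


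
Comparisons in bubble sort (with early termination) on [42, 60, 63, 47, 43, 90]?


Algorithm: bubble sort (with early termination)
Input: [42, 60, 63, 47, 43, 90]
Sorted: [42, 43, 47, 60, 63, 90]

14


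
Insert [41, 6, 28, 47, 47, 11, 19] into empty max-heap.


Insert 41: [41]
Insert 6: [41, 6]
Insert 28: [41, 6, 28]
Insert 47: [47, 41, 28, 6]
Insert 47: [47, 47, 28, 6, 41]
Insert 11: [47, 47, 28, 6, 41, 11]
Insert 19: [47, 47, 28, 6, 41, 11, 19]

Final heap: [47, 47, 28, 6, 41, 11, 19]


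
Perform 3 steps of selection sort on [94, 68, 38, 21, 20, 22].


Initial: [94, 68, 38, 21, 20, 22]
Step 1: min=20 at 4
  Swap: [20, 68, 38, 21, 94, 22]
Step 2: min=21 at 3
  Swap: [20, 21, 38, 68, 94, 22]
Step 3: min=22 at 5
  Swap: [20, 21, 22, 68, 94, 38]

After 3 steps: [20, 21, 22, 68, 94, 38]


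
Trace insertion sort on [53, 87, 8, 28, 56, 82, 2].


Initial: [53, 87, 8, 28, 56, 82, 2]
Insert 87: [53, 87, 8, 28, 56, 82, 2]
Insert 8: [8, 53, 87, 28, 56, 82, 2]
Insert 28: [8, 28, 53, 87, 56, 82, 2]
Insert 56: [8, 28, 53, 56, 87, 82, 2]
Insert 82: [8, 28, 53, 56, 82, 87, 2]
Insert 2: [2, 8, 28, 53, 56, 82, 87]

Sorted: [2, 8, 28, 53, 56, 82, 87]


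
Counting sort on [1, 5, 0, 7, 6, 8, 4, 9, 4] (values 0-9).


Input: [1, 5, 0, 7, 6, 8, 4, 9, 4]
Counts: [1, 1, 0, 0, 2, 1, 1, 1, 1, 1]

Sorted: [0, 1, 4, 4, 5, 6, 7, 8, 9]


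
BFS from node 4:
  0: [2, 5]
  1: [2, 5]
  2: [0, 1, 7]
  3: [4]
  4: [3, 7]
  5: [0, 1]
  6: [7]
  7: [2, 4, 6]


Visit 4, enqueue [3, 7]
Visit 3, enqueue []
Visit 7, enqueue [2, 6]
Visit 2, enqueue [0, 1]
Visit 6, enqueue []
Visit 0, enqueue [5]
Visit 1, enqueue []
Visit 5, enqueue []

BFS order: [4, 3, 7, 2, 6, 0, 1, 5]


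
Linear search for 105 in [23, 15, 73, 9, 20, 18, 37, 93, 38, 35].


i=0: 23!=105
i=1: 15!=105
i=2: 73!=105
i=3: 9!=105
i=4: 20!=105
i=5: 18!=105
i=6: 37!=105
i=7: 93!=105
i=8: 38!=105
i=9: 35!=105

Not found, 10 comps


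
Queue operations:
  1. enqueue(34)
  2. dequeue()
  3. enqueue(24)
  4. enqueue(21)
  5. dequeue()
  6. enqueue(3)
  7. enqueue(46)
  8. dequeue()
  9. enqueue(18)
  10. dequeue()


enqueue(34) -> [34]
dequeue()->34, []
enqueue(24) -> [24]
enqueue(21) -> [24, 21]
dequeue()->24, [21]
enqueue(3) -> [21, 3]
enqueue(46) -> [21, 3, 46]
dequeue()->21, [3, 46]
enqueue(18) -> [3, 46, 18]
dequeue()->3, [46, 18]

Final queue: [46, 18]


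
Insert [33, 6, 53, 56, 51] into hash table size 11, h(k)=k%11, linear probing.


Insert 33: h=0 -> slot 0
Insert 6: h=6 -> slot 6
Insert 53: h=9 -> slot 9
Insert 56: h=1 -> slot 1
Insert 51: h=7 -> slot 7

Table: [33, 56, None, None, None, None, 6, 51, None, 53, None]


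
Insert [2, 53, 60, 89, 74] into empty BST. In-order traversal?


Insert 2: root
Insert 53: R from 2
Insert 60: R from 2 -> R from 53
Insert 89: R from 2 -> R from 53 -> R from 60
Insert 74: R from 2 -> R from 53 -> R from 60 -> L from 89

In-order: [2, 53, 60, 74, 89]


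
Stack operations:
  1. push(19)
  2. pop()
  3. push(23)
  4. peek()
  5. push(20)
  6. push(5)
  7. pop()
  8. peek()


push(19) -> [19]
pop()->19, []
push(23) -> [23]
peek()->23
push(20) -> [23, 20]
push(5) -> [23, 20, 5]
pop()->5, [23, 20]
peek()->20

Final stack: [23, 20]


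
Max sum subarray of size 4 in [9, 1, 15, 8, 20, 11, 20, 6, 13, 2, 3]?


[0:4]: 33
[1:5]: 44
[2:6]: 54
[3:7]: 59
[4:8]: 57
[5:9]: 50
[6:10]: 41
[7:11]: 24

Max: 59 at [3:7]


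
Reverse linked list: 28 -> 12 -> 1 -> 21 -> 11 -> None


Step 1: curr=28, set curr.next=prev(None) | reversed so far: 28
Step 2: curr=12, set curr.next=prev(28) | reversed so far: 12 -> 28
Step 3: curr=1, set curr.next=prev(12) | reversed so far: 1 -> 12 -> 28
Step 4: curr=21, set curr.next=prev(1) | reversed so far: 21 -> 1 -> 12 -> 28
Step 5: curr=11, set curr.next=prev(21) | reversed so far: 11 -> 21 -> 1 -> 12 -> 28

11 -> 21 -> 1 -> 12 -> 28 -> None


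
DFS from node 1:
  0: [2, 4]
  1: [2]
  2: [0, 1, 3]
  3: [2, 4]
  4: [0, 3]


Visit 1, push [2]
Visit 2, push [3, 0]
Visit 0, push [4]
Visit 4, push [3]
Visit 3, push []

DFS order: [1, 2, 0, 4, 3]


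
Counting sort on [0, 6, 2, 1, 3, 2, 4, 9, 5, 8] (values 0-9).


Input: [0, 6, 2, 1, 3, 2, 4, 9, 5, 8]
Counts: [1, 1, 2, 1, 1, 1, 1, 0, 1, 1]

Sorted: [0, 1, 2, 2, 3, 4, 5, 6, 8, 9]


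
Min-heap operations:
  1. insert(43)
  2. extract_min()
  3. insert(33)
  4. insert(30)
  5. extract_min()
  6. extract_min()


insert(43) -> [43]
extract_min()->43, []
insert(33) -> [33]
insert(30) -> [30, 33]
extract_min()->30, [33]
extract_min()->33, []

Final heap: []


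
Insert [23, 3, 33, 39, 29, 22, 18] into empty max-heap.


Insert 23: [23]
Insert 3: [23, 3]
Insert 33: [33, 3, 23]
Insert 39: [39, 33, 23, 3]
Insert 29: [39, 33, 23, 3, 29]
Insert 22: [39, 33, 23, 3, 29, 22]
Insert 18: [39, 33, 23, 3, 29, 22, 18]

Final heap: [39, 33, 23, 3, 29, 22, 18]


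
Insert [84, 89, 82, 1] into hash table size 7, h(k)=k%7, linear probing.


Insert 84: h=0 -> slot 0
Insert 89: h=5 -> slot 5
Insert 82: h=5, 1 probes -> slot 6
Insert 1: h=1 -> slot 1

Table: [84, 1, None, None, None, 89, 82]


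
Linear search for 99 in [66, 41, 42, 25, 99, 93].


i=0: 66!=99
i=1: 41!=99
i=2: 42!=99
i=3: 25!=99
i=4: 99==99 found!

Found at 4, 5 comps


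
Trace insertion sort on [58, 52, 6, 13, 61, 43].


Initial: [58, 52, 6, 13, 61, 43]
Insert 52: [52, 58, 6, 13, 61, 43]
Insert 6: [6, 52, 58, 13, 61, 43]
Insert 13: [6, 13, 52, 58, 61, 43]
Insert 61: [6, 13, 52, 58, 61, 43]
Insert 43: [6, 13, 43, 52, 58, 61]

Sorted: [6, 13, 43, 52, 58, 61]


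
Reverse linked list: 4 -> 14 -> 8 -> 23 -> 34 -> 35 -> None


Step 1: curr=4, set curr.next=prev(None) | reversed so far: 4
Step 2: curr=14, set curr.next=prev(4) | reversed so far: 14 -> 4
Step 3: curr=8, set curr.next=prev(14) | reversed so far: 8 -> 14 -> 4
Step 4: curr=23, set curr.next=prev(8) | reversed so far: 23 -> 8 -> 14 -> 4
Step 5: curr=34, set curr.next=prev(23) | reversed so far: 34 -> 23 -> 8 -> 14 -> 4
Step 6: curr=35, set curr.next=prev(34) | reversed so far: 35 -> 34 -> 23 -> 8 -> 14 -> 4

35 -> 34 -> 23 -> 8 -> 14 -> 4 -> None


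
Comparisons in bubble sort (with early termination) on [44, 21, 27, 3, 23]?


Algorithm: bubble sort (with early termination)
Input: [44, 21, 27, 3, 23]
Sorted: [3, 21, 23, 27, 44]

10


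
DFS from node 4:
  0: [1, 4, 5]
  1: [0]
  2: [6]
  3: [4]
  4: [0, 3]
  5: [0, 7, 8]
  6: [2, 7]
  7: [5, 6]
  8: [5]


Visit 4, push [3, 0]
Visit 0, push [5, 1]
Visit 1, push []
Visit 5, push [8, 7]
Visit 7, push [6]
Visit 6, push [2]
Visit 2, push []
Visit 8, push []
Visit 3, push []

DFS order: [4, 0, 1, 5, 7, 6, 2, 8, 3]


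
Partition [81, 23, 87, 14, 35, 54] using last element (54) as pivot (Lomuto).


Pivot: 54
  23 <= 54: swap -> [23, 81, 87, 14, 35, 54]
  14 <= 54: swap -> [23, 14, 87, 81, 35, 54]
  35 <= 54: swap -> [23, 14, 35, 81, 87, 54]
Place pivot at 3: [23, 14, 35, 54, 87, 81]

Partitioned: [23, 14, 35, 54, 87, 81]


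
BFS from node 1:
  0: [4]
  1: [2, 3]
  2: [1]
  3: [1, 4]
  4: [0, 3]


Visit 1, enqueue [2, 3]
Visit 2, enqueue []
Visit 3, enqueue [4]
Visit 4, enqueue [0]
Visit 0, enqueue []

BFS order: [1, 2, 3, 4, 0]


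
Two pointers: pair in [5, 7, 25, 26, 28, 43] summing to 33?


lo=0(5)+hi=5(43)=48
lo=0(5)+hi=4(28)=33

Yes: 5+28=33


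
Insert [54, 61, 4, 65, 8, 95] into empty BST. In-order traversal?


Insert 54: root
Insert 61: R from 54
Insert 4: L from 54
Insert 65: R from 54 -> R from 61
Insert 8: L from 54 -> R from 4
Insert 95: R from 54 -> R from 61 -> R from 65

In-order: [4, 8, 54, 61, 65, 95]


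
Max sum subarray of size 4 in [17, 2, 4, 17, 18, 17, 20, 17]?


[0:4]: 40
[1:5]: 41
[2:6]: 56
[3:7]: 72
[4:8]: 72

Max: 72 at [3:7]


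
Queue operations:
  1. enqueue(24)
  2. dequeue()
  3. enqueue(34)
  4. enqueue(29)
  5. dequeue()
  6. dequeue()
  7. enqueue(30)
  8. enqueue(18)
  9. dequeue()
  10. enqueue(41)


enqueue(24) -> [24]
dequeue()->24, []
enqueue(34) -> [34]
enqueue(29) -> [34, 29]
dequeue()->34, [29]
dequeue()->29, []
enqueue(30) -> [30]
enqueue(18) -> [30, 18]
dequeue()->30, [18]
enqueue(41) -> [18, 41]

Final queue: [18, 41]


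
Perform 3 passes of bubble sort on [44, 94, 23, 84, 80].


Initial: [44, 94, 23, 84, 80]
Pass 1: [44, 23, 84, 80, 94] (3 swaps)
Pass 2: [23, 44, 80, 84, 94] (2 swaps)
Pass 3: [23, 44, 80, 84, 94] (0 swaps)

After 3 passes: [23, 44, 80, 84, 94]


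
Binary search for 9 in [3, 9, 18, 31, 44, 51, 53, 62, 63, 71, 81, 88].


Step 1: lo=0, hi=11, mid=5, val=51
Step 2: lo=0, hi=4, mid=2, val=18
Step 3: lo=0, hi=1, mid=0, val=3
Step 4: lo=1, hi=1, mid=1, val=9

Found at index 1


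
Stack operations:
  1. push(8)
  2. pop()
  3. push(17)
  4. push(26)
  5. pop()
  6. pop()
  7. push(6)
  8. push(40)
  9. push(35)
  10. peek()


push(8) -> [8]
pop()->8, []
push(17) -> [17]
push(26) -> [17, 26]
pop()->26, [17]
pop()->17, []
push(6) -> [6]
push(40) -> [6, 40]
push(35) -> [6, 40, 35]
peek()->35

Final stack: [6, 40, 35]


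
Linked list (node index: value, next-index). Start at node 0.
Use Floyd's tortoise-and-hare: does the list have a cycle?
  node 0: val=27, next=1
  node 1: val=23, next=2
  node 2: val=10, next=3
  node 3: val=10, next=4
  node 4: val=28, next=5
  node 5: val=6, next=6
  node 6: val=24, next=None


Floyd's tortoise (slow, +1) and hare (fast, +2):
  init: slow=0, fast=0
  step 1: slow=1, fast=2
  step 2: slow=2, fast=4
  step 3: slow=3, fast=6
  step 4: fast -> None, no cycle

Cycle: no


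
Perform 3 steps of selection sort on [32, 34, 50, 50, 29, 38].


Initial: [32, 34, 50, 50, 29, 38]
Step 1: min=29 at 4
  Swap: [29, 34, 50, 50, 32, 38]
Step 2: min=32 at 4
  Swap: [29, 32, 50, 50, 34, 38]
Step 3: min=34 at 4
  Swap: [29, 32, 34, 50, 50, 38]

After 3 steps: [29, 32, 34, 50, 50, 38]


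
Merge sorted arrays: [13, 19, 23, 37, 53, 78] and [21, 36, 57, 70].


Take 13 from A
Take 19 from A
Take 21 from B
Take 23 from A
Take 36 from B
Take 37 from A
Take 53 from A
Take 57 from B
Take 70 from B

Merged: [13, 19, 21, 23, 36, 37, 53, 57, 70, 78]


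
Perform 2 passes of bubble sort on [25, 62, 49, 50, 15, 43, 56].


Initial: [25, 62, 49, 50, 15, 43, 56]
Pass 1: [25, 49, 50, 15, 43, 56, 62] (5 swaps)
Pass 2: [25, 49, 15, 43, 50, 56, 62] (2 swaps)

After 2 passes: [25, 49, 15, 43, 50, 56, 62]


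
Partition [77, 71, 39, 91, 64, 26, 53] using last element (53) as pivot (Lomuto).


Pivot: 53
  39 <= 53: swap -> [39, 71, 77, 91, 64, 26, 53]
  26 <= 53: swap -> [39, 26, 77, 91, 64, 71, 53]
Place pivot at 2: [39, 26, 53, 91, 64, 71, 77]

Partitioned: [39, 26, 53, 91, 64, 71, 77]


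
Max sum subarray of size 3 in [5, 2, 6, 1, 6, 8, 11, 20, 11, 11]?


[0:3]: 13
[1:4]: 9
[2:5]: 13
[3:6]: 15
[4:7]: 25
[5:8]: 39
[6:9]: 42
[7:10]: 42

Max: 42 at [6:9]


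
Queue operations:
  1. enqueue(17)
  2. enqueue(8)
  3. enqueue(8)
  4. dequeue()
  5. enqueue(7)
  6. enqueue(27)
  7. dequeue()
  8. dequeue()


enqueue(17) -> [17]
enqueue(8) -> [17, 8]
enqueue(8) -> [17, 8, 8]
dequeue()->17, [8, 8]
enqueue(7) -> [8, 8, 7]
enqueue(27) -> [8, 8, 7, 27]
dequeue()->8, [8, 7, 27]
dequeue()->8, [7, 27]

Final queue: [7, 27]


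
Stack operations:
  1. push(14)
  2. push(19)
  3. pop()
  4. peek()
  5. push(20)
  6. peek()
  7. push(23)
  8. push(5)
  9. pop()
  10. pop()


push(14) -> [14]
push(19) -> [14, 19]
pop()->19, [14]
peek()->14
push(20) -> [14, 20]
peek()->20
push(23) -> [14, 20, 23]
push(5) -> [14, 20, 23, 5]
pop()->5, [14, 20, 23]
pop()->23, [14, 20]

Final stack: [14, 20]


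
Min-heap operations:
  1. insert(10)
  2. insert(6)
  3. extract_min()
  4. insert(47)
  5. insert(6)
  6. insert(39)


insert(10) -> [10]
insert(6) -> [6, 10]
extract_min()->6, [10]
insert(47) -> [10, 47]
insert(6) -> [6, 47, 10]
insert(39) -> [6, 39, 10, 47]

Final heap: [6, 39, 10, 47]


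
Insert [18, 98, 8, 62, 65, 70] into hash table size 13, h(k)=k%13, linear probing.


Insert 18: h=5 -> slot 5
Insert 98: h=7 -> slot 7
Insert 8: h=8 -> slot 8
Insert 62: h=10 -> slot 10
Insert 65: h=0 -> slot 0
Insert 70: h=5, 1 probes -> slot 6

Table: [65, None, None, None, None, 18, 70, 98, 8, None, 62, None, None]


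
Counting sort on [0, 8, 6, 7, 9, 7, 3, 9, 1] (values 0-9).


Input: [0, 8, 6, 7, 9, 7, 3, 9, 1]
Counts: [1, 1, 0, 1, 0, 0, 1, 2, 1, 2]

Sorted: [0, 1, 3, 6, 7, 7, 8, 9, 9]


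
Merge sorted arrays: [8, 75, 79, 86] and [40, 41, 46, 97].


Take 8 from A
Take 40 from B
Take 41 from B
Take 46 from B
Take 75 from A
Take 79 from A
Take 86 from A

Merged: [8, 40, 41, 46, 75, 79, 86, 97]


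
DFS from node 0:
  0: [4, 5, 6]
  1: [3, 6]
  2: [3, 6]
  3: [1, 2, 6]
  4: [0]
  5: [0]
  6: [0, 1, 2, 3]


Visit 0, push [6, 5, 4]
Visit 4, push []
Visit 5, push []
Visit 6, push [3, 2, 1]
Visit 1, push [3]
Visit 3, push [2]
Visit 2, push []

DFS order: [0, 4, 5, 6, 1, 3, 2]


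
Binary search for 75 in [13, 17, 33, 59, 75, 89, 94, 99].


Step 1: lo=0, hi=7, mid=3, val=59
Step 2: lo=4, hi=7, mid=5, val=89
Step 3: lo=4, hi=4, mid=4, val=75

Found at index 4


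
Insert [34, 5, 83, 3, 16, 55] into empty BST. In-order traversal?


Insert 34: root
Insert 5: L from 34
Insert 83: R from 34
Insert 3: L from 34 -> L from 5
Insert 16: L from 34 -> R from 5
Insert 55: R from 34 -> L from 83

In-order: [3, 5, 16, 34, 55, 83]


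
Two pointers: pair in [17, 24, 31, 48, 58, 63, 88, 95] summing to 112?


lo=0(17)+hi=7(95)=112

Yes: 17+95=112


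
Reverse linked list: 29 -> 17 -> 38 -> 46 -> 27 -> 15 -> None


Step 1: curr=29, set curr.next=prev(None) | reversed so far: 29
Step 2: curr=17, set curr.next=prev(29) | reversed so far: 17 -> 29
Step 3: curr=38, set curr.next=prev(17) | reversed so far: 38 -> 17 -> 29
Step 4: curr=46, set curr.next=prev(38) | reversed so far: 46 -> 38 -> 17 -> 29
Step 5: curr=27, set curr.next=prev(46) | reversed so far: 27 -> 46 -> 38 -> 17 -> 29
Step 6: curr=15, set curr.next=prev(27) | reversed so far: 15 -> 27 -> 46 -> 38 -> 17 -> 29

15 -> 27 -> 46 -> 38 -> 17 -> 29 -> None


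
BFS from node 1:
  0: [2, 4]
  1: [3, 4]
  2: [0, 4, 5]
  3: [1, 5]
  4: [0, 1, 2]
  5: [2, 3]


Visit 1, enqueue [3, 4]
Visit 3, enqueue [5]
Visit 4, enqueue [0, 2]
Visit 5, enqueue []
Visit 0, enqueue []
Visit 2, enqueue []

BFS order: [1, 3, 4, 5, 0, 2]


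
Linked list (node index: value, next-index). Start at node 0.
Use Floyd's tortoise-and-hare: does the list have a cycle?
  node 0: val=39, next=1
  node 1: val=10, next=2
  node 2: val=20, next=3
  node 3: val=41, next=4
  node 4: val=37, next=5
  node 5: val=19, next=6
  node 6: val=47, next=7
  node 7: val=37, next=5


Floyd's tortoise (slow, +1) and hare (fast, +2):
  init: slow=0, fast=0
  step 1: slow=1, fast=2
  step 2: slow=2, fast=4
  step 3: slow=3, fast=6
  step 4: slow=4, fast=5
  step 5: slow=5, fast=7
  step 6: slow=6, fast=6
  slow == fast at node 6: cycle detected

Cycle: yes


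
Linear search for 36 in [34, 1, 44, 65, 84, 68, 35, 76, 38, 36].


i=0: 34!=36
i=1: 1!=36
i=2: 44!=36
i=3: 65!=36
i=4: 84!=36
i=5: 68!=36
i=6: 35!=36
i=7: 76!=36
i=8: 38!=36
i=9: 36==36 found!

Found at 9, 10 comps


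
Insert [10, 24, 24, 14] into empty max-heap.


Insert 10: [10]
Insert 24: [24, 10]
Insert 24: [24, 10, 24]
Insert 14: [24, 14, 24, 10]

Final heap: [24, 14, 24, 10]


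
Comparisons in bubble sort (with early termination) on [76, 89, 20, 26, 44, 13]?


Algorithm: bubble sort (with early termination)
Input: [76, 89, 20, 26, 44, 13]
Sorted: [13, 20, 26, 44, 76, 89]

15


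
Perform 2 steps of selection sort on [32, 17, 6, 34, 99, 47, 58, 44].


Initial: [32, 17, 6, 34, 99, 47, 58, 44]
Step 1: min=6 at 2
  Swap: [6, 17, 32, 34, 99, 47, 58, 44]
Step 2: min=17 at 1
  Swap: [6, 17, 32, 34, 99, 47, 58, 44]

After 2 steps: [6, 17, 32, 34, 99, 47, 58, 44]


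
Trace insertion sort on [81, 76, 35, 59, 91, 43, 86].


Initial: [81, 76, 35, 59, 91, 43, 86]
Insert 76: [76, 81, 35, 59, 91, 43, 86]
Insert 35: [35, 76, 81, 59, 91, 43, 86]
Insert 59: [35, 59, 76, 81, 91, 43, 86]
Insert 91: [35, 59, 76, 81, 91, 43, 86]
Insert 43: [35, 43, 59, 76, 81, 91, 86]
Insert 86: [35, 43, 59, 76, 81, 86, 91]

Sorted: [35, 43, 59, 76, 81, 86, 91]


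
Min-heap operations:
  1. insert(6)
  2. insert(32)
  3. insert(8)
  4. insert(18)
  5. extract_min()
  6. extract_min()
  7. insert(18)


insert(6) -> [6]
insert(32) -> [6, 32]
insert(8) -> [6, 32, 8]
insert(18) -> [6, 18, 8, 32]
extract_min()->6, [8, 18, 32]
extract_min()->8, [18, 32]
insert(18) -> [18, 32, 18]

Final heap: [18, 32, 18]
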